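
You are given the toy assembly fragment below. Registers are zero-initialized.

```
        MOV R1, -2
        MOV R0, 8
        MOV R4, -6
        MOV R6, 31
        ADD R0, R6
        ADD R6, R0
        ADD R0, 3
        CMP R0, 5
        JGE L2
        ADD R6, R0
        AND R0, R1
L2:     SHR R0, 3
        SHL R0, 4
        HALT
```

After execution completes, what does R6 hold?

after MOV R1, -2: R1=-2
after MOV R0, 8: R0=8
after MOV R4, -6: R4=-6
after MOV R6, 31: R6=31
after ADD R0, R6: R0=8+31=39
after ADD R6, R0: R6=31+39=70
after ADD R0, 3: R0=39+3=42
CMP R0, 5  (cmp 42,5)
JGE L2: taken
after SHR R0, 3: R0=42>>3=5
after SHL R0, 4: R0=5<<4=80
halt.

70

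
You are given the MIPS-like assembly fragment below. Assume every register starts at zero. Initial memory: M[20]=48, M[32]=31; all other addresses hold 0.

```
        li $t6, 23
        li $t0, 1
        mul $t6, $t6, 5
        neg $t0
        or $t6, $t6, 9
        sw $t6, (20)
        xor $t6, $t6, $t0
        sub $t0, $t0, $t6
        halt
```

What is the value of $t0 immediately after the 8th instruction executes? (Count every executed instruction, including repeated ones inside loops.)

123

li $t6, 23 → $t6=23
li $t0, 1 → $t0=1
mul $t6, $t6, 5 → $t6=23*5=115
neg $t0 → $t0=-(1)=-1
or $t6, $t6, 9 → $t6=115|9=123
sw $t6, (20) → M[20]=123
xor $t6, $t6, $t0 → $t6=123^(-1)=-124
sub $t0, $t0, $t6 → $t0=(-1)-(-124)=123
After step 8: $t0 = 123.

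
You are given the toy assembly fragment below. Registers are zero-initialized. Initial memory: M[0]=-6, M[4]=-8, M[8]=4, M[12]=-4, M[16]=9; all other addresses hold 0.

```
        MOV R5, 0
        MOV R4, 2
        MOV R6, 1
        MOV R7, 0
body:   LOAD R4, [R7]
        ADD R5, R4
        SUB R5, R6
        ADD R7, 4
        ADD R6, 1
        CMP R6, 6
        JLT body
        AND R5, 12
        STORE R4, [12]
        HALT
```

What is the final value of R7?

MOV R5, 0 → R5=0
MOV R4, 2 → R4=2
MOV R6, 1 → R6=1
MOV R7, 0 → R7=0
LOAD R4, [R7] → R4=M[0]=-6
ADD R5, R4 → R5=0+(-6)=-6
SUB R5, R6 → R5=(-6)-1=-7
ADD R7, 4 → R7=0+4=4
ADD R6, 1 → R6=1+1=2
CMP R6, 6  (cmp 2,6)
JLT body: taken
LOAD R4, [R7] → R4=M[4]=-8
ADD R5, R4 → R5=(-7)+(-8)=-15
SUB R5, R6 → R5=(-15)-2=-17
ADD R7, 4 → R7=4+4=8
ADD R6, 1 → R6=2+1=3
CMP R6, 6  (cmp 3,6)
JLT body: taken
LOAD R4, [R7] → R4=M[8]=4
ADD R5, R4 → R5=(-17)+4=-13
SUB R5, R6 → R5=(-13)-3=-16
ADD R7, 4 → R7=8+4=12
ADD R6, 1 → R6=3+1=4
CMP R6, 6  (cmp 4,6)
JLT body: taken
LOAD R4, [R7] → R4=M[12]=-4
ADD R5, R4 → R5=(-16)+(-4)=-20
SUB R5, R6 → R5=(-20)-4=-24
ADD R7, 4 → R7=12+4=16
ADD R6, 1 → R6=4+1=5
CMP R6, 6  (cmp 5,6)
JLT body: taken
LOAD R4, [R7] → R4=M[16]=9
ADD R5, R4 → R5=(-24)+9=-15
SUB R5, R6 → R5=(-15)-5=-20
ADD R7, 4 → R7=16+4=20
ADD R6, 1 → R6=5+1=6
CMP R6, 6  (cmp 6,6)
JLT body: not taken
AND R5, 12 → R5=(-20)&12=12
STORE R4, [12] → M[12]=9
halt.

20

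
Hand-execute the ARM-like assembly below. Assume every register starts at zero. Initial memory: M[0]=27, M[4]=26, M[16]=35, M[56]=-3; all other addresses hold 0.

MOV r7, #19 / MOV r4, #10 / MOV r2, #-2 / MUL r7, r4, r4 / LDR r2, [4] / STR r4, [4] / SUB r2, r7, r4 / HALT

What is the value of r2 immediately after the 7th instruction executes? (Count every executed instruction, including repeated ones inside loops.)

90

after MOV r7, #19: r7=19
after MOV r4, #10: r4=10
after MOV r2, #-2: r2=-2
after MUL r7, r4, r4: r7=10*10=100
after LDR r2, [4]: r2=M[4]=26
STR r4, [4] → M[4]=10
after SUB r2, r7, r4: r2=100-10=90
After step 7: r2 = 90.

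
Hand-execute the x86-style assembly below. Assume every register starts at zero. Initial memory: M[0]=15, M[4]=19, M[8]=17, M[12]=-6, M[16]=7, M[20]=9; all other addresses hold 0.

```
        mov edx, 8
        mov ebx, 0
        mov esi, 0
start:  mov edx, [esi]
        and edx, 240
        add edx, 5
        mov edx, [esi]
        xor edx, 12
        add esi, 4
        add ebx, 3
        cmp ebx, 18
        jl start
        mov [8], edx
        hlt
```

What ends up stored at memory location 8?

after mov edx, 8: edx=8
after mov ebx, 0: ebx=0
after mov esi, 0: esi=0
after mov edx, [esi]: edx=M[0]=15
after and edx, 240: edx=15&240=0
after add edx, 5: edx=0+5=5
after mov edx, [esi]: edx=M[0]=15
after xor edx, 12: edx=15^12=3
after add esi, 4: esi=0+4=4
after add ebx, 3: ebx=0+3=3
cmp ebx, 18  (cmp 3,18)
jl start: taken
after mov edx, [esi]: edx=M[4]=19
after and edx, 240: edx=19&240=16
after add edx, 5: edx=16+5=21
after mov edx, [esi]: edx=M[4]=19
after xor edx, 12: edx=19^12=31
after add esi, 4: esi=4+4=8
after add ebx, 3: ebx=3+3=6
cmp ebx, 18  (cmp 6,18)
jl start: taken
after mov edx, [esi]: edx=M[8]=17
after and edx, 240: edx=17&240=16
after add edx, 5: edx=16+5=21
after mov edx, [esi]: edx=M[8]=17
after xor edx, 12: edx=17^12=29
after add esi, 4: esi=8+4=12
after add ebx, 3: ebx=6+3=9
cmp ebx, 18  (cmp 9,18)
jl start: taken
after mov edx, [esi]: edx=M[12]=-6
after and edx, 240: edx=(-6)&240=240
after add edx, 5: edx=240+5=245
after mov edx, [esi]: edx=M[12]=-6
after xor edx, 12: edx=(-6)^12=-10
after add esi, 4: esi=12+4=16
after add ebx, 3: ebx=9+3=12
cmp ebx, 18  (cmp 12,18)
jl start: taken
after mov edx, [esi]: edx=M[16]=7
after and edx, 240: edx=7&240=0
after add edx, 5: edx=0+5=5
after mov edx, [esi]: edx=M[16]=7
after xor edx, 12: edx=7^12=11
after add esi, 4: esi=16+4=20
after add ebx, 3: ebx=12+3=15
cmp ebx, 18  (cmp 15,18)
jl start: taken
after mov edx, [esi]: edx=M[20]=9
after and edx, 240: edx=9&240=0
after add edx, 5: edx=0+5=5
after mov edx, [esi]: edx=M[20]=9
after xor edx, 12: edx=9^12=5
after add esi, 4: esi=20+4=24
after add ebx, 3: ebx=15+3=18
cmp ebx, 18  (cmp 18,18)
jl start: not taken
mov [8], edx → M[8]=5
halt.

5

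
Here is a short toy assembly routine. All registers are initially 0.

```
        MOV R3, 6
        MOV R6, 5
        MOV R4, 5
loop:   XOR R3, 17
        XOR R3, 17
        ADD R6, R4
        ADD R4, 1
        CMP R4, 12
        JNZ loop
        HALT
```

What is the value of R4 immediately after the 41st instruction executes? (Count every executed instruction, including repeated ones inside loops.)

11

after MOV R3, 6: R3=6
after MOV R6, 5: R6=5
after MOV R4, 5: R4=5
after XOR R3, 17: R3=6^17=23
after XOR R3, 17: R3=23^17=6
after ADD R6, R4: R6=5+5=10
after ADD R4, 1: R4=5+1=6
CMP R4, 12  (cmp 6,12)
JNZ loop: taken
after XOR R3, 17: R3=6^17=23
after XOR R3, 17: R3=23^17=6
after ADD R6, R4: R6=10+6=16
after ADD R4, 1: R4=6+1=7
CMP R4, 12  (cmp 7,12)
JNZ loop: taken
after XOR R3, 17: R3=6^17=23
after XOR R3, 17: R3=23^17=6
after ADD R6, R4: R6=16+7=23
after ADD R4, 1: R4=7+1=8
CMP R4, 12  (cmp 8,12)
JNZ loop: taken
after XOR R3, 17: R3=6^17=23
after XOR R3, 17: R3=23^17=6
after ADD R6, R4: R6=23+8=31
after ADD R4, 1: R4=8+1=9
CMP R4, 12  (cmp 9,12)
JNZ loop: taken
after XOR R3, 17: R3=6^17=23
after XOR R3, 17: R3=23^17=6
after ADD R6, R4: R6=31+9=40
after ADD R4, 1: R4=9+1=10
CMP R4, 12  (cmp 10,12)
JNZ loop: taken
after XOR R3, 17: R3=6^17=23
after XOR R3, 17: R3=23^17=6
after ADD R6, R4: R6=40+10=50
after ADD R4, 1: R4=10+1=11
CMP R4, 12  (cmp 11,12)
JNZ loop: taken
after XOR R3, 17: R3=6^17=23
after XOR R3, 17: R3=23^17=6
After step 41: R4 = 11.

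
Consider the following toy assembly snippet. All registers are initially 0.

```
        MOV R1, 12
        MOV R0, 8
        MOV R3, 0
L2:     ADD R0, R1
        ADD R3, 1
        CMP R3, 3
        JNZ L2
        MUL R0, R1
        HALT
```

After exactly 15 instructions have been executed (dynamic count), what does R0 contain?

44

R1=12
R0=8
R3=0
R0=8+12=20
R3=0+1=1
CMP R3, 3  (cmp 1,3)
JNZ L2: taken
R0=20+12=32
R3=1+1=2
CMP R3, 3  (cmp 2,3)
JNZ L2: taken
R0=32+12=44
R3=2+1=3
CMP R3, 3  (cmp 3,3)
JNZ L2: not taken
After step 15: R0 = 44.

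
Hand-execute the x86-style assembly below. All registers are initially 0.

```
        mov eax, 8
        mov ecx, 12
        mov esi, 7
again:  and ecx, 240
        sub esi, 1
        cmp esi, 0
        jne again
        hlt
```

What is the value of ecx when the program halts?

eax=8
ecx=12
esi=7
ecx=12&240=0
esi=7-1=6
cmp esi, 0  (cmp 6,0)
jne again: taken
ecx=0&240=0
esi=6-1=5
cmp esi, 0  (cmp 5,0)
jne again: taken
ecx=0&240=0
esi=5-1=4
cmp esi, 0  (cmp 4,0)
jne again: taken
ecx=0&240=0
esi=4-1=3
cmp esi, 0  (cmp 3,0)
jne again: taken
ecx=0&240=0
esi=3-1=2
cmp esi, 0  (cmp 2,0)
jne again: taken
ecx=0&240=0
esi=2-1=1
cmp esi, 0  (cmp 1,0)
jne again: taken
ecx=0&240=0
esi=1-1=0
cmp esi, 0  (cmp 0,0)
jne again: not taken
halt.

0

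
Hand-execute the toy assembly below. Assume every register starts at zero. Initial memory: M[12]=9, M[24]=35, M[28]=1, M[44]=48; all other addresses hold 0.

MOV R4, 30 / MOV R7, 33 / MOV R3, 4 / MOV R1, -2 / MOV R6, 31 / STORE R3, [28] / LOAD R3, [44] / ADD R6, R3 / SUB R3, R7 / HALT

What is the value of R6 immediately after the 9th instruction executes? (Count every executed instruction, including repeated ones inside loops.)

R4=30
R7=33
R3=4
R1=-2
R6=31
STORE R3, [28] → M[28]=4
R3=M[44]=48
R6=31+48=79
R3=48-33=15
After step 9: R6 = 79.

79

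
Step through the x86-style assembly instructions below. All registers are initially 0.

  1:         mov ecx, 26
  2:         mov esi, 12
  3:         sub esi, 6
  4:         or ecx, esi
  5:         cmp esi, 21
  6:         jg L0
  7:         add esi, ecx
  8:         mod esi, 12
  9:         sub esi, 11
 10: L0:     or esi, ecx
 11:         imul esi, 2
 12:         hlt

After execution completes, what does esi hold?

-2

mov ecx, 26 → ecx=26
mov esi, 12 → esi=12
sub esi, 6 → esi=12-6=6
or ecx, esi → ecx=26|6=30
cmp esi, 21  (cmp 6,21)
jg L0: not taken
add esi, ecx → esi=6+30=36
mod esi, 12 → esi=36%12=0
sub esi, 11 → esi=0-11=-11
or esi, ecx → esi=(-11)|30=-1
imul esi, 2 → esi=(-1)*2=-2
halt.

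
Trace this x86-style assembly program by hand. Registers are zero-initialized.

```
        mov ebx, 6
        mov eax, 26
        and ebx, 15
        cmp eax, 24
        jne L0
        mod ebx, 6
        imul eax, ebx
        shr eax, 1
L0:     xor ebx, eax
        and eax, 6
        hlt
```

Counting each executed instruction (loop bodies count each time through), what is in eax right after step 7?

ebx=6
eax=26
ebx=6&15=6
cmp eax, 24  (cmp 26,24)
jne L0: taken
ebx=6^26=28
eax=26&6=2
After step 7: eax = 2.

2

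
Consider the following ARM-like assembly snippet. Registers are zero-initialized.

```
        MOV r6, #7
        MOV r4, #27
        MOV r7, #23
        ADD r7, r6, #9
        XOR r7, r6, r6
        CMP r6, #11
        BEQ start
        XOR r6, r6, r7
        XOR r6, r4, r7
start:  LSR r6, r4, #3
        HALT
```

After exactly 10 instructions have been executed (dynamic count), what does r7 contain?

r6=7
r4=27
r7=23
r7=7+9=16
r7=7^7=0
CMP r6, #11  (cmp 7,11)
BEQ start: not taken
r6=7^0=7
r6=27^0=27
r6=27>>3=3
After step 10: r7 = 0.

0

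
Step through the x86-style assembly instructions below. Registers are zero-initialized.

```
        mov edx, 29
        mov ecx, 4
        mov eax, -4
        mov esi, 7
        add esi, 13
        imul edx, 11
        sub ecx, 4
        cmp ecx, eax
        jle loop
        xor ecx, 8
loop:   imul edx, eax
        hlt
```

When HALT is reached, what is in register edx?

after mov edx, 29: edx=29
after mov ecx, 4: ecx=4
after mov eax, -4: eax=-4
after mov esi, 7: esi=7
after add esi, 13: esi=7+13=20
after imul edx, 11: edx=29*11=319
after sub ecx, 4: ecx=4-4=0
cmp ecx, eax  (cmp 0,-4)
jle loop: not taken
after xor ecx, 8: ecx=0^8=8
after imul edx, eax: edx=319*(-4)=-1276
halt.

-1276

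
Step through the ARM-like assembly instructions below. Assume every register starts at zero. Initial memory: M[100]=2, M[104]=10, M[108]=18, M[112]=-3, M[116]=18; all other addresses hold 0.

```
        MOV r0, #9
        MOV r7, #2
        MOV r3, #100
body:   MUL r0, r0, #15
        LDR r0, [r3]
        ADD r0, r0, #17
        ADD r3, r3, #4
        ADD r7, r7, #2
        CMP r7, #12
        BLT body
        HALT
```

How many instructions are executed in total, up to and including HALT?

after MOV r0, #9: r0=9
after MOV r7, #2: r7=2
after MOV r3, #100: r3=100
after MUL r0, r0, #15: r0=9*15=135
after LDR r0, [r3]: r0=M[100]=2
after ADD r0, r0, #17: r0=2+17=19
after ADD r3, r3, #4: r3=100+4=104
after ADD r7, r7, #2: r7=2+2=4
CMP r7, #12  (cmp 4,12)
BLT body: taken
after MUL r0, r0, #15: r0=19*15=285
after LDR r0, [r3]: r0=M[104]=10
after ADD r0, r0, #17: r0=10+17=27
after ADD r3, r3, #4: r3=104+4=108
after ADD r7, r7, #2: r7=4+2=6
CMP r7, #12  (cmp 6,12)
BLT body: taken
after MUL r0, r0, #15: r0=27*15=405
after LDR r0, [r3]: r0=M[108]=18
after ADD r0, r0, #17: r0=18+17=35
after ADD r3, r3, #4: r3=108+4=112
after ADD r7, r7, #2: r7=6+2=8
CMP r7, #12  (cmp 8,12)
BLT body: taken
after MUL r0, r0, #15: r0=35*15=525
after LDR r0, [r3]: r0=M[112]=-3
after ADD r0, r0, #17: r0=(-3)+17=14
after ADD r3, r3, #4: r3=112+4=116
after ADD r7, r7, #2: r7=8+2=10
CMP r7, #12  (cmp 10,12)
BLT body: taken
after MUL r0, r0, #15: r0=14*15=210
after LDR r0, [r3]: r0=M[116]=18
after ADD r0, r0, #17: r0=18+17=35
after ADD r3, r3, #4: r3=116+4=120
after ADD r7, r7, #2: r7=10+2=12
CMP r7, #12  (cmp 12,12)
BLT body: not taken
halt.
Total executed instructions: 39.

39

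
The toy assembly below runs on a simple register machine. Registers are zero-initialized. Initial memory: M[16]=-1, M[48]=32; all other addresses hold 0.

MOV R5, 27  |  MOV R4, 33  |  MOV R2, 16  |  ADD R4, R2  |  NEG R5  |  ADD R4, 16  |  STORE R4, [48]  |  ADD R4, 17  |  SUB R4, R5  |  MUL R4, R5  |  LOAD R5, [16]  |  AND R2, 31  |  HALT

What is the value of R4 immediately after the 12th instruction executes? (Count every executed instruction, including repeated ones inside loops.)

R5=27
R4=33
R2=16
R4=33+16=49
R5=-(27)=-27
R4=49+16=65
STORE R4, [48] → M[48]=65
R4=65+17=82
R4=82-(-27)=109
R4=109*(-27)=-2943
R5=M[16]=-1
R2=16&31=16
After step 12: R4 = -2943.

-2943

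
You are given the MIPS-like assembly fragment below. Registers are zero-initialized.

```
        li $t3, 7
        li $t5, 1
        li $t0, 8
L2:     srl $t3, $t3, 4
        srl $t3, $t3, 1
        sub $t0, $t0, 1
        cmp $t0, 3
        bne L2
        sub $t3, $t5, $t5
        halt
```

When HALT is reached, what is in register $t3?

0

after li $t3, 7: $t3=7
after li $t5, 1: $t5=1
after li $t0, 8: $t0=8
after srl $t3, $t3, 4: $t3=7>>4=0
after srl $t3, $t3, 1: $t3=0>>1=0
after sub $t0, $t0, 1: $t0=8-1=7
cmp $t0, 3  (cmp 7,3)
bne L2: taken
after srl $t3, $t3, 4: $t3=0>>4=0
after srl $t3, $t3, 1: $t3=0>>1=0
after sub $t0, $t0, 1: $t0=7-1=6
cmp $t0, 3  (cmp 6,3)
bne L2: taken
after srl $t3, $t3, 4: $t3=0>>4=0
after srl $t3, $t3, 1: $t3=0>>1=0
after sub $t0, $t0, 1: $t0=6-1=5
cmp $t0, 3  (cmp 5,3)
bne L2: taken
after srl $t3, $t3, 4: $t3=0>>4=0
after srl $t3, $t3, 1: $t3=0>>1=0
after sub $t0, $t0, 1: $t0=5-1=4
cmp $t0, 3  (cmp 4,3)
bne L2: taken
after srl $t3, $t3, 4: $t3=0>>4=0
after srl $t3, $t3, 1: $t3=0>>1=0
after sub $t0, $t0, 1: $t0=4-1=3
cmp $t0, 3  (cmp 3,3)
bne L2: not taken
after sub $t3, $t5, $t5: $t3=1-1=0
halt.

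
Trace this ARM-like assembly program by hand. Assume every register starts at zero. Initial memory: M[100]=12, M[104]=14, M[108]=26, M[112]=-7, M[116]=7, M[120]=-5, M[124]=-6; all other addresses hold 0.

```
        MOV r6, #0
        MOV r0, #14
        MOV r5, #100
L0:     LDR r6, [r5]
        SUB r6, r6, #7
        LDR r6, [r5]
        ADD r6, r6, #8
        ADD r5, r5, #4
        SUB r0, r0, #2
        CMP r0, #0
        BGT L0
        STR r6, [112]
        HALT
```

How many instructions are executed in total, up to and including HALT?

after MOV r6, #0: r6=0
after MOV r0, #14: r0=14
after MOV r5, #100: r5=100
after LDR r6, [r5]: r6=M[100]=12
after SUB r6, r6, #7: r6=12-7=5
after LDR r6, [r5]: r6=M[100]=12
after ADD r6, r6, #8: r6=12+8=20
after ADD r5, r5, #4: r5=100+4=104
after SUB r0, r0, #2: r0=14-2=12
CMP r0, #0  (cmp 12,0)
BGT L0: taken
after LDR r6, [r5]: r6=M[104]=14
after SUB r6, r6, #7: r6=14-7=7
after LDR r6, [r5]: r6=M[104]=14
after ADD r6, r6, #8: r6=14+8=22
after ADD r5, r5, #4: r5=104+4=108
after SUB r0, r0, #2: r0=12-2=10
CMP r0, #0  (cmp 10,0)
BGT L0: taken
after LDR r6, [r5]: r6=M[108]=26
after SUB r6, r6, #7: r6=26-7=19
after LDR r6, [r5]: r6=M[108]=26
after ADD r6, r6, #8: r6=26+8=34
after ADD r5, r5, #4: r5=108+4=112
after SUB r0, r0, #2: r0=10-2=8
CMP r0, #0  (cmp 8,0)
BGT L0: taken
after LDR r6, [r5]: r6=M[112]=-7
after SUB r6, r6, #7: r6=(-7)-7=-14
after LDR r6, [r5]: r6=M[112]=-7
after ADD r6, r6, #8: r6=(-7)+8=1
after ADD r5, r5, #4: r5=112+4=116
after SUB r0, r0, #2: r0=8-2=6
CMP r0, #0  (cmp 6,0)
BGT L0: taken
after LDR r6, [r5]: r6=M[116]=7
after SUB r6, r6, #7: r6=7-7=0
after LDR r6, [r5]: r6=M[116]=7
after ADD r6, r6, #8: r6=7+8=15
after ADD r5, r5, #4: r5=116+4=120
after SUB r0, r0, #2: r0=6-2=4
CMP r0, #0  (cmp 4,0)
BGT L0: taken
after LDR r6, [r5]: r6=M[120]=-5
after SUB r6, r6, #7: r6=(-5)-7=-12
after LDR r6, [r5]: r6=M[120]=-5
after ADD r6, r6, #8: r6=(-5)+8=3
after ADD r5, r5, #4: r5=120+4=124
after SUB r0, r0, #2: r0=4-2=2
CMP r0, #0  (cmp 2,0)
BGT L0: taken
after LDR r6, [r5]: r6=M[124]=-6
after SUB r6, r6, #7: r6=(-6)-7=-13
after LDR r6, [r5]: r6=M[124]=-6
after ADD r6, r6, #8: r6=(-6)+8=2
after ADD r5, r5, #4: r5=124+4=128
after SUB r0, r0, #2: r0=2-2=0
CMP r0, #0  (cmp 0,0)
BGT L0: not taken
STR r6, [112] → M[112]=2
halt.
Total executed instructions: 61.

61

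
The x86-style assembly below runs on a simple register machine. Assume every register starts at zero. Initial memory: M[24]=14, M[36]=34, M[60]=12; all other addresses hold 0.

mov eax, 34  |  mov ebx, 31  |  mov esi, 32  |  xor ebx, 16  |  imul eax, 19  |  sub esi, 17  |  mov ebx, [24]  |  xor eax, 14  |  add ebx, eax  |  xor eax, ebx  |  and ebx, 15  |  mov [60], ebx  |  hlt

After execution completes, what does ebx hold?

6

after mov eax, 34: eax=34
after mov ebx, 31: ebx=31
after mov esi, 32: esi=32
after xor ebx, 16: ebx=31^16=15
after imul eax, 19: eax=34*19=646
after sub esi, 17: esi=32-17=15
after mov ebx, [24]: ebx=M[24]=14
after xor eax, 14: eax=646^14=648
after add ebx, eax: ebx=14+648=662
after xor eax, ebx: eax=648^662=30
after and ebx, 15: ebx=662&15=6
mov [60], ebx → M[60]=6
halt.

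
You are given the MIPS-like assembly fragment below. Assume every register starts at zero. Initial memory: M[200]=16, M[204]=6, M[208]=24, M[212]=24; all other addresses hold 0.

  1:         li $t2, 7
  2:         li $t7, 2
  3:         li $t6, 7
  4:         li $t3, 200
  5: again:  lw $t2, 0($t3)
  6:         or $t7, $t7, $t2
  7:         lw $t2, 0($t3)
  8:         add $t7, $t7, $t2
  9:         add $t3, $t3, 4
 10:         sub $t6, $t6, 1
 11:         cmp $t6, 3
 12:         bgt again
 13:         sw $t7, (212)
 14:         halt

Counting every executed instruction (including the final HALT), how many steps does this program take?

38

li $t2, 7 → $t2=7
li $t7, 2 → $t7=2
li $t6, 7 → $t6=7
li $t3, 200 → $t3=200
lw $t2, 0($t3) → $t2=M[200]=16
or $t7, $t7, $t2 → $t7=2|16=18
lw $t2, 0($t3) → $t2=M[200]=16
add $t7, $t7, $t2 → $t7=18+16=34
add $t3, $t3, 4 → $t3=200+4=204
sub $t6, $t6, 1 → $t6=7-1=6
cmp $t6, 3  (cmp 6,3)
bgt again: taken
lw $t2, 0($t3) → $t2=M[204]=6
or $t7, $t7, $t2 → $t7=34|6=38
lw $t2, 0($t3) → $t2=M[204]=6
add $t7, $t7, $t2 → $t7=38+6=44
add $t3, $t3, 4 → $t3=204+4=208
sub $t6, $t6, 1 → $t6=6-1=5
cmp $t6, 3  (cmp 5,3)
bgt again: taken
lw $t2, 0($t3) → $t2=M[208]=24
or $t7, $t7, $t2 → $t7=44|24=60
lw $t2, 0($t3) → $t2=M[208]=24
add $t7, $t7, $t2 → $t7=60+24=84
add $t3, $t3, 4 → $t3=208+4=212
sub $t6, $t6, 1 → $t6=5-1=4
cmp $t6, 3  (cmp 4,3)
bgt again: taken
lw $t2, 0($t3) → $t2=M[212]=24
or $t7, $t7, $t2 → $t7=84|24=92
lw $t2, 0($t3) → $t2=M[212]=24
add $t7, $t7, $t2 → $t7=92+24=116
add $t3, $t3, 4 → $t3=212+4=216
sub $t6, $t6, 1 → $t6=4-1=3
cmp $t6, 3  (cmp 3,3)
bgt again: not taken
sw $t7, (212) → M[212]=116
halt.
Total executed instructions: 38.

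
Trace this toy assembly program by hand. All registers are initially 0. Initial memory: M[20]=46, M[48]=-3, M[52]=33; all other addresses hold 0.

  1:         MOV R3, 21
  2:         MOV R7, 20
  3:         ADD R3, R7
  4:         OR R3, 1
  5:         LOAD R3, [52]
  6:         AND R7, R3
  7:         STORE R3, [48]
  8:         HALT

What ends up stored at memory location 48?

R3=21
R7=20
R3=21+20=41
R3=41|1=41
R3=M[52]=33
R7=20&33=0
STORE R3, [48] → M[48]=33
halt.

33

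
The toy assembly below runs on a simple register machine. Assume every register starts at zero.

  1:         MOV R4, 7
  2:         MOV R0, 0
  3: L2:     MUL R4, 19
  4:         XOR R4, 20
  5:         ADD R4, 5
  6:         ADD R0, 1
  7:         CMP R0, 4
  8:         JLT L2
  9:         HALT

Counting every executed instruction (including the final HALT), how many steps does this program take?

27

R4=7
R0=0
R4=7*19=133
R4=133^20=145
R4=145+5=150
R0=0+1=1
CMP R0, 4  (cmp 1,4)
JLT L2: taken
R4=150*19=2850
R4=2850^20=2870
R4=2870+5=2875
R0=1+1=2
CMP R0, 4  (cmp 2,4)
JLT L2: taken
R4=2875*19=54625
R4=54625^20=54645
R4=54645+5=54650
R0=2+1=3
CMP R0, 4  (cmp 3,4)
JLT L2: taken
R4=54650*19=1038350
R4=1038350^20=1038362
R4=1038362+5=1038367
R0=3+1=4
CMP R0, 4  (cmp 4,4)
JLT L2: not taken
halt.
Total executed instructions: 27.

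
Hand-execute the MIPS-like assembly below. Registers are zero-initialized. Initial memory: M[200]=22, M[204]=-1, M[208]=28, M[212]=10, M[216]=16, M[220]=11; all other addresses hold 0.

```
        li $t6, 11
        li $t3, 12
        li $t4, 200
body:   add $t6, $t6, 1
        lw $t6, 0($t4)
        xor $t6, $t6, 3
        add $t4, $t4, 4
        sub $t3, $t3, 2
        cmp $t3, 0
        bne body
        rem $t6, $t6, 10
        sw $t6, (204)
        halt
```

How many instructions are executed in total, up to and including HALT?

48

li $t6, 11 → $t6=11
li $t3, 12 → $t3=12
li $t4, 200 → $t4=200
add $t6, $t6, 1 → $t6=11+1=12
lw $t6, 0($t4) → $t6=M[200]=22
xor $t6, $t6, 3 → $t6=22^3=21
add $t4, $t4, 4 → $t4=200+4=204
sub $t3, $t3, 2 → $t3=12-2=10
cmp $t3, 0  (cmp 10,0)
bne body: taken
add $t6, $t6, 1 → $t6=21+1=22
lw $t6, 0($t4) → $t6=M[204]=-1
xor $t6, $t6, 3 → $t6=(-1)^3=-4
add $t4, $t4, 4 → $t4=204+4=208
sub $t3, $t3, 2 → $t3=10-2=8
cmp $t3, 0  (cmp 8,0)
bne body: taken
add $t6, $t6, 1 → $t6=(-4)+1=-3
lw $t6, 0($t4) → $t6=M[208]=28
xor $t6, $t6, 3 → $t6=28^3=31
add $t4, $t4, 4 → $t4=208+4=212
sub $t3, $t3, 2 → $t3=8-2=6
cmp $t3, 0  (cmp 6,0)
bne body: taken
add $t6, $t6, 1 → $t6=31+1=32
lw $t6, 0($t4) → $t6=M[212]=10
xor $t6, $t6, 3 → $t6=10^3=9
add $t4, $t4, 4 → $t4=212+4=216
sub $t3, $t3, 2 → $t3=6-2=4
cmp $t3, 0  (cmp 4,0)
bne body: taken
add $t6, $t6, 1 → $t6=9+1=10
lw $t6, 0($t4) → $t6=M[216]=16
xor $t6, $t6, 3 → $t6=16^3=19
add $t4, $t4, 4 → $t4=216+4=220
sub $t3, $t3, 2 → $t3=4-2=2
cmp $t3, 0  (cmp 2,0)
bne body: taken
add $t6, $t6, 1 → $t6=19+1=20
lw $t6, 0($t4) → $t6=M[220]=11
xor $t6, $t6, 3 → $t6=11^3=8
add $t4, $t4, 4 → $t4=220+4=224
sub $t3, $t3, 2 → $t3=2-2=0
cmp $t3, 0  (cmp 0,0)
bne body: not taken
rem $t6, $t6, 10 → $t6=8%10=8
sw $t6, (204) → M[204]=8
halt.
Total executed instructions: 48.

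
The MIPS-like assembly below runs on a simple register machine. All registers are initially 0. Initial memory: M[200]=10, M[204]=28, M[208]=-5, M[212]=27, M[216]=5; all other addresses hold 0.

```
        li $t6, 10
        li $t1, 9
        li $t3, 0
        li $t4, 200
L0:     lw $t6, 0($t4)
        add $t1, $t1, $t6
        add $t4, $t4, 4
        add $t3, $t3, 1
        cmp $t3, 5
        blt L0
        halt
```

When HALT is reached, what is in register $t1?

74

$t6=10
$t1=9
$t3=0
$t4=200
$t6=M[200]=10
$t1=9+10=19
$t4=200+4=204
$t3=0+1=1
cmp $t3, 5  (cmp 1,5)
blt L0: taken
$t6=M[204]=28
$t1=19+28=47
$t4=204+4=208
$t3=1+1=2
cmp $t3, 5  (cmp 2,5)
blt L0: taken
$t6=M[208]=-5
$t1=47+(-5)=42
$t4=208+4=212
$t3=2+1=3
cmp $t3, 5  (cmp 3,5)
blt L0: taken
$t6=M[212]=27
$t1=42+27=69
$t4=212+4=216
$t3=3+1=4
cmp $t3, 5  (cmp 4,5)
blt L0: taken
$t6=M[216]=5
$t1=69+5=74
$t4=216+4=220
$t3=4+1=5
cmp $t3, 5  (cmp 5,5)
blt L0: not taken
halt.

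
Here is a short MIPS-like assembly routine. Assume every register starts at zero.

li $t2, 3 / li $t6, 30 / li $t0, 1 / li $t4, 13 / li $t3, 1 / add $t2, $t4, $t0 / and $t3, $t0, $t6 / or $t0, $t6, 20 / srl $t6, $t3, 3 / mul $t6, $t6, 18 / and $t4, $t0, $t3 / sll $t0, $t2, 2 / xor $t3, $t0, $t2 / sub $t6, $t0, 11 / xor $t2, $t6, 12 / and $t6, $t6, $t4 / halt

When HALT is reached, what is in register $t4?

li $t2, 3 → $t2=3
li $t6, 30 → $t6=30
li $t0, 1 → $t0=1
li $t4, 13 → $t4=13
li $t3, 1 → $t3=1
add $t2, $t4, $t0 → $t2=13+1=14
and $t3, $t0, $t6 → $t3=1&30=0
or $t0, $t6, 20 → $t0=30|20=30
srl $t6, $t3, 3 → $t6=0>>3=0
mul $t6, $t6, 18 → $t6=0*18=0
and $t4, $t0, $t3 → $t4=30&0=0
sll $t0, $t2, 2 → $t0=14<<2=56
xor $t3, $t0, $t2 → $t3=56^14=54
sub $t6, $t0, 11 → $t6=56-11=45
xor $t2, $t6, 12 → $t2=45^12=33
and $t6, $t6, $t4 → $t6=45&0=0
halt.

0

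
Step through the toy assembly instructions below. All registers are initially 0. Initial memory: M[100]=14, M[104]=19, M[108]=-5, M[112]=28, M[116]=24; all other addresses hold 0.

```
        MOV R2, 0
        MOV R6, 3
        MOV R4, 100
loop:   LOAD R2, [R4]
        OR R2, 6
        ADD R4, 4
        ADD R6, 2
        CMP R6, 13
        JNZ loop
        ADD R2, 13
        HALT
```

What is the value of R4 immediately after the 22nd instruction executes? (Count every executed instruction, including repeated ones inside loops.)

112

R2=0
R6=3
R4=100
R2=M[100]=14
R2=14|6=14
R4=100+4=104
R6=3+2=5
CMP R6, 13  (cmp 5,13)
JNZ loop: taken
R2=M[104]=19
R2=19|6=23
R4=104+4=108
R6=5+2=7
CMP R6, 13  (cmp 7,13)
JNZ loop: taken
R2=M[108]=-5
R2=(-5)|6=-1
R4=108+4=112
R6=7+2=9
CMP R6, 13  (cmp 9,13)
JNZ loop: taken
R2=M[112]=28
After step 22: R4 = 112.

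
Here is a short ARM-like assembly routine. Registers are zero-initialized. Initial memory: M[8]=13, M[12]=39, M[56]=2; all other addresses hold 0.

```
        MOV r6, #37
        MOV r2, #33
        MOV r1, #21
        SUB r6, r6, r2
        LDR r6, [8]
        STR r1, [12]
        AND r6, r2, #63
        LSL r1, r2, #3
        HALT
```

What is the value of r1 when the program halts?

after MOV r6, #37: r6=37
after MOV r2, #33: r2=33
after MOV r1, #21: r1=21
after SUB r6, r6, r2: r6=37-33=4
after LDR r6, [8]: r6=M[8]=13
STR r1, [12] → M[12]=21
after AND r6, r2, #63: r6=33&63=33
after LSL r1, r2, #3: r1=33<<3=264
halt.

264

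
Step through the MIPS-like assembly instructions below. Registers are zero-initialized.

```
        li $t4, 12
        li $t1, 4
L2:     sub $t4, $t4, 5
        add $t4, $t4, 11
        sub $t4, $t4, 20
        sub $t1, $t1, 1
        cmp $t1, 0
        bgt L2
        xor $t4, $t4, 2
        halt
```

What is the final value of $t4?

-42

$t4=12
$t1=4
$t4=12-5=7
$t4=7+11=18
$t4=18-20=-2
$t1=4-1=3
cmp $t1, 0  (cmp 3,0)
bgt L2: taken
$t4=(-2)-5=-7
$t4=(-7)+11=4
$t4=4-20=-16
$t1=3-1=2
cmp $t1, 0  (cmp 2,0)
bgt L2: taken
$t4=(-16)-5=-21
$t4=(-21)+11=-10
$t4=(-10)-20=-30
$t1=2-1=1
cmp $t1, 0  (cmp 1,0)
bgt L2: taken
$t4=(-30)-5=-35
$t4=(-35)+11=-24
$t4=(-24)-20=-44
$t1=1-1=0
cmp $t1, 0  (cmp 0,0)
bgt L2: not taken
$t4=(-44)^2=-42
halt.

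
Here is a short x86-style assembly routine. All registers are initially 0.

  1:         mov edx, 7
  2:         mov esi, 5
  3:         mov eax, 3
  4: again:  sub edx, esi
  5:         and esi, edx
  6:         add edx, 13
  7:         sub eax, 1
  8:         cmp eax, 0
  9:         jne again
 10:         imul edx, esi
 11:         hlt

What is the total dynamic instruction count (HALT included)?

edx=7
esi=5
eax=3
edx=7-5=2
esi=5&2=0
edx=2+13=15
eax=3-1=2
cmp eax, 0  (cmp 2,0)
jne again: taken
edx=15-0=15
esi=0&15=0
edx=15+13=28
eax=2-1=1
cmp eax, 0  (cmp 1,0)
jne again: taken
edx=28-0=28
esi=0&28=0
edx=28+13=41
eax=1-1=0
cmp eax, 0  (cmp 0,0)
jne again: not taken
edx=41*0=0
halt.
Total executed instructions: 23.

23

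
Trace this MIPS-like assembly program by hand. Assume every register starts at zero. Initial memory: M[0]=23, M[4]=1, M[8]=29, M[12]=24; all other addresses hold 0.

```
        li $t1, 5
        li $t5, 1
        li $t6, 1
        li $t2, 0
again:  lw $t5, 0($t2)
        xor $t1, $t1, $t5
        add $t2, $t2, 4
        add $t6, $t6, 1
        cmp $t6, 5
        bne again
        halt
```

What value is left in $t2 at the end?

16

after li $t1, 5: $t1=5
after li $t5, 1: $t5=1
after li $t6, 1: $t6=1
after li $t2, 0: $t2=0
after lw $t5, 0($t2): $t5=M[0]=23
after xor $t1, $t1, $t5: $t1=5^23=18
after add $t2, $t2, 4: $t2=0+4=4
after add $t6, $t6, 1: $t6=1+1=2
cmp $t6, 5  (cmp 2,5)
bne again: taken
after lw $t5, 0($t2): $t5=M[4]=1
after xor $t1, $t1, $t5: $t1=18^1=19
after add $t2, $t2, 4: $t2=4+4=8
after add $t6, $t6, 1: $t6=2+1=3
cmp $t6, 5  (cmp 3,5)
bne again: taken
after lw $t5, 0($t2): $t5=M[8]=29
after xor $t1, $t1, $t5: $t1=19^29=14
after add $t2, $t2, 4: $t2=8+4=12
after add $t6, $t6, 1: $t6=3+1=4
cmp $t6, 5  (cmp 4,5)
bne again: taken
after lw $t5, 0($t2): $t5=M[12]=24
after xor $t1, $t1, $t5: $t1=14^24=22
after add $t2, $t2, 4: $t2=12+4=16
after add $t6, $t6, 1: $t6=4+1=5
cmp $t6, 5  (cmp 5,5)
bne again: not taken
halt.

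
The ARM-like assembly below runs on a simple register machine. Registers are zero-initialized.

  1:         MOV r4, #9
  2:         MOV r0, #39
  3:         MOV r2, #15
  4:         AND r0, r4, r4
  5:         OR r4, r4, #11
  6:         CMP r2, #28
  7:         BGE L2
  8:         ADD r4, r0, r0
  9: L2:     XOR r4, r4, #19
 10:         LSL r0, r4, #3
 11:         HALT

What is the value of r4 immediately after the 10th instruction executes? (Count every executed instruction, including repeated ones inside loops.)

MOV r4, #9 → r4=9
MOV r0, #39 → r0=39
MOV r2, #15 → r2=15
AND r0, r4, r4 → r0=9&9=9
OR r4, r4, #11 → r4=9|11=11
CMP r2, #28  (cmp 15,28)
BGE L2: not taken
ADD r4, r0, r0 → r4=9+9=18
XOR r4, r4, #19 → r4=18^19=1
LSL r0, r4, #3 → r0=1<<3=8
After step 10: r4 = 1.

1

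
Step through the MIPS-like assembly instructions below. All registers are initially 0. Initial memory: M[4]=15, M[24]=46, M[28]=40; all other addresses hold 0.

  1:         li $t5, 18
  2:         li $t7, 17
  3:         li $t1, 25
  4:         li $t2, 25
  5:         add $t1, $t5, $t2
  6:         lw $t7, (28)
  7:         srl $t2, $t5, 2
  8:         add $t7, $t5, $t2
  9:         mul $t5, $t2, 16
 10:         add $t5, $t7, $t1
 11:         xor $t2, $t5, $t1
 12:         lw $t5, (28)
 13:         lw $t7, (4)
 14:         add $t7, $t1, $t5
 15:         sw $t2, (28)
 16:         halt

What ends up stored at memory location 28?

106

after li $t5, 18: $t5=18
after li $t7, 17: $t7=17
after li $t1, 25: $t1=25
after li $t2, 25: $t2=25
after add $t1, $t5, $t2: $t1=18+25=43
after lw $t7, (28): $t7=M[28]=40
after srl $t2, $t5, 2: $t2=18>>2=4
after add $t7, $t5, $t2: $t7=18+4=22
after mul $t5, $t2, 16: $t5=4*16=64
after add $t5, $t7, $t1: $t5=22+43=65
after xor $t2, $t5, $t1: $t2=65^43=106
after lw $t5, (28): $t5=M[28]=40
after lw $t7, (4): $t7=M[4]=15
after add $t7, $t1, $t5: $t7=43+40=83
sw $t2, (28) → M[28]=106
halt.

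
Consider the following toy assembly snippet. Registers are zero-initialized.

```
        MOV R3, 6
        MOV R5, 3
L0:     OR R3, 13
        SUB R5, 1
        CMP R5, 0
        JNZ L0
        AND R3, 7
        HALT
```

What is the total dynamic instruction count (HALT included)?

16

R3=6
R5=3
R3=6|13=15
R5=3-1=2
CMP R5, 0  (cmp 2,0)
JNZ L0: taken
R3=15|13=15
R5=2-1=1
CMP R5, 0  (cmp 1,0)
JNZ L0: taken
R3=15|13=15
R5=1-1=0
CMP R5, 0  (cmp 0,0)
JNZ L0: not taken
R3=15&7=7
halt.
Total executed instructions: 16.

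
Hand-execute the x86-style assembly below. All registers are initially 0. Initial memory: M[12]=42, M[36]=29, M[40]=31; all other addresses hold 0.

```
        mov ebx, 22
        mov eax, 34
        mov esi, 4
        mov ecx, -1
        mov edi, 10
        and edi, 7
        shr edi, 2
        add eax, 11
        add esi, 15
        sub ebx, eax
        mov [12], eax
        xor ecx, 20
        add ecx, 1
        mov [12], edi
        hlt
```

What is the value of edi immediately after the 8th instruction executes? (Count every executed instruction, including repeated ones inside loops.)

0

mov ebx, 22 → ebx=22
mov eax, 34 → eax=34
mov esi, 4 → esi=4
mov ecx, -1 → ecx=-1
mov edi, 10 → edi=10
and edi, 7 → edi=10&7=2
shr edi, 2 → edi=2>>2=0
add eax, 11 → eax=34+11=45
After step 8: edi = 0.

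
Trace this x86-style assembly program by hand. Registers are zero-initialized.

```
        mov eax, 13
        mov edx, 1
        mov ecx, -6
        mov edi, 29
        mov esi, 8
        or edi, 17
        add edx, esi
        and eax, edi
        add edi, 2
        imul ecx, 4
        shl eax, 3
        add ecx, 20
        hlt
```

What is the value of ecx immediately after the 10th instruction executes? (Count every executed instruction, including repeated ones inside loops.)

-24

mov eax, 13 → eax=13
mov edx, 1 → edx=1
mov ecx, -6 → ecx=-6
mov edi, 29 → edi=29
mov esi, 8 → esi=8
or edi, 17 → edi=29|17=29
add edx, esi → edx=1+8=9
and eax, edi → eax=13&29=13
add edi, 2 → edi=29+2=31
imul ecx, 4 → ecx=(-6)*4=-24
After step 10: ecx = -24.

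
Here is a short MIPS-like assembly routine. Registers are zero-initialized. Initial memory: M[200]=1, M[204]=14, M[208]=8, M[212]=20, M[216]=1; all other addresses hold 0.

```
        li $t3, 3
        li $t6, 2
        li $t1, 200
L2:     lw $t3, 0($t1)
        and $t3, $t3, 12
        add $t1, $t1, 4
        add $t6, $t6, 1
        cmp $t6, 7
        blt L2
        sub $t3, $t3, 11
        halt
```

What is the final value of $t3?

-11

after li $t3, 3: $t3=3
after li $t6, 2: $t6=2
after li $t1, 200: $t1=200
after lw $t3, 0($t1): $t3=M[200]=1
after and $t3, $t3, 12: $t3=1&12=0
after add $t1, $t1, 4: $t1=200+4=204
after add $t6, $t6, 1: $t6=2+1=3
cmp $t6, 7  (cmp 3,7)
blt L2: taken
after lw $t3, 0($t1): $t3=M[204]=14
after and $t3, $t3, 12: $t3=14&12=12
after add $t1, $t1, 4: $t1=204+4=208
after add $t6, $t6, 1: $t6=3+1=4
cmp $t6, 7  (cmp 4,7)
blt L2: taken
after lw $t3, 0($t1): $t3=M[208]=8
after and $t3, $t3, 12: $t3=8&12=8
after add $t1, $t1, 4: $t1=208+4=212
after add $t6, $t6, 1: $t6=4+1=5
cmp $t6, 7  (cmp 5,7)
blt L2: taken
after lw $t3, 0($t1): $t3=M[212]=20
after and $t3, $t3, 12: $t3=20&12=4
after add $t1, $t1, 4: $t1=212+4=216
after add $t6, $t6, 1: $t6=5+1=6
cmp $t6, 7  (cmp 6,7)
blt L2: taken
after lw $t3, 0($t1): $t3=M[216]=1
after and $t3, $t3, 12: $t3=1&12=0
after add $t1, $t1, 4: $t1=216+4=220
after add $t6, $t6, 1: $t6=6+1=7
cmp $t6, 7  (cmp 7,7)
blt L2: not taken
after sub $t3, $t3, 11: $t3=0-11=-11
halt.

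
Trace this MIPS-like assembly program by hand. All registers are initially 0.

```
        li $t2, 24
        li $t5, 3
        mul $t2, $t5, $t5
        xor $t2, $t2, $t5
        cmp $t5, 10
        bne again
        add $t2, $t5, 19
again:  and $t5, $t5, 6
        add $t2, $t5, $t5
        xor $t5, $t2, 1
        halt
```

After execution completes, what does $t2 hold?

4

after li $t2, 24: $t2=24
after li $t5, 3: $t5=3
after mul $t2, $t5, $t5: $t2=3*3=9
after xor $t2, $t2, $t5: $t2=9^3=10
cmp $t5, 10  (cmp 3,10)
bne again: taken
after and $t5, $t5, 6: $t5=3&6=2
after add $t2, $t5, $t5: $t2=2+2=4
after xor $t5, $t2, 1: $t5=4^1=5
halt.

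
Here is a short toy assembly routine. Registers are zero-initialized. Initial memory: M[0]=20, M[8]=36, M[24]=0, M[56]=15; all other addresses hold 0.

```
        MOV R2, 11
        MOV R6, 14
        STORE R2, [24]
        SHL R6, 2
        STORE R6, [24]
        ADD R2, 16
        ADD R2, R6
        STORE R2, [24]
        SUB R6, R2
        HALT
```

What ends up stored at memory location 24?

after MOV R2, 11: R2=11
after MOV R6, 14: R6=14
STORE R2, [24] → M[24]=11
after SHL R6, 2: R6=14<<2=56
STORE R6, [24] → M[24]=56
after ADD R2, 16: R2=11+16=27
after ADD R2, R6: R2=27+56=83
STORE R2, [24] → M[24]=83
after SUB R6, R2: R6=56-83=-27
halt.

83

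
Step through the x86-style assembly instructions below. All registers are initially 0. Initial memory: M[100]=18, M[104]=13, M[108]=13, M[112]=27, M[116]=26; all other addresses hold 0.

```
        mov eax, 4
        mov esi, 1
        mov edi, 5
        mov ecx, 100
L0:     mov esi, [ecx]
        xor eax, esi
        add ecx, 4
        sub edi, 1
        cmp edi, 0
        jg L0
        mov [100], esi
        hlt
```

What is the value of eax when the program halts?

23

mov eax, 4 → eax=4
mov esi, 1 → esi=1
mov edi, 5 → edi=5
mov ecx, 100 → ecx=100
mov esi, [ecx] → esi=M[100]=18
xor eax, esi → eax=4^18=22
add ecx, 4 → ecx=100+4=104
sub edi, 1 → edi=5-1=4
cmp edi, 0  (cmp 4,0)
jg L0: taken
mov esi, [ecx] → esi=M[104]=13
xor eax, esi → eax=22^13=27
add ecx, 4 → ecx=104+4=108
sub edi, 1 → edi=4-1=3
cmp edi, 0  (cmp 3,0)
jg L0: taken
mov esi, [ecx] → esi=M[108]=13
xor eax, esi → eax=27^13=22
add ecx, 4 → ecx=108+4=112
sub edi, 1 → edi=3-1=2
cmp edi, 0  (cmp 2,0)
jg L0: taken
mov esi, [ecx] → esi=M[112]=27
xor eax, esi → eax=22^27=13
add ecx, 4 → ecx=112+4=116
sub edi, 1 → edi=2-1=1
cmp edi, 0  (cmp 1,0)
jg L0: taken
mov esi, [ecx] → esi=M[116]=26
xor eax, esi → eax=13^26=23
add ecx, 4 → ecx=116+4=120
sub edi, 1 → edi=1-1=0
cmp edi, 0  (cmp 0,0)
jg L0: not taken
mov [100], esi → M[100]=26
halt.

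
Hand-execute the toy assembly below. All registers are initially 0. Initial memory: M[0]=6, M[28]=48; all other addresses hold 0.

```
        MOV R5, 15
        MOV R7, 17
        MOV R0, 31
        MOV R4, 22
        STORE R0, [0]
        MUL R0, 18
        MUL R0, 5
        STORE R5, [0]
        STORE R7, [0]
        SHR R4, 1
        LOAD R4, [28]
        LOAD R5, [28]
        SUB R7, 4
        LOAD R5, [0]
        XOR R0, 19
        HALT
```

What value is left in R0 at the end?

R5=15
R7=17
R0=31
R4=22
STORE R0, [0] → M[0]=31
R0=31*18=558
R0=558*5=2790
STORE R5, [0] → M[0]=15
STORE R7, [0] → M[0]=17
R4=22>>1=11
R4=M[28]=48
R5=M[28]=48
R7=17-4=13
R5=M[0]=17
R0=2790^19=2805
halt.

2805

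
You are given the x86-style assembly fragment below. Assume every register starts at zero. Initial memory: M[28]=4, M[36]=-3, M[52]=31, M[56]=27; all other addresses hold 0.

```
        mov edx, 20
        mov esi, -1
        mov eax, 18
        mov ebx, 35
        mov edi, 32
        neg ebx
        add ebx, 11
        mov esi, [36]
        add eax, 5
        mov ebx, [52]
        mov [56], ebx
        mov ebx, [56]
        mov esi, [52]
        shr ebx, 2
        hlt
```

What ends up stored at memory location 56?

edx=20
esi=-1
eax=18
ebx=35
edi=32
ebx=-(35)=-35
ebx=(-35)+11=-24
esi=M[36]=-3
eax=18+5=23
ebx=M[52]=31
mov [56], ebx → M[56]=31
ebx=M[56]=31
esi=M[52]=31
ebx=31>>2=7
halt.

31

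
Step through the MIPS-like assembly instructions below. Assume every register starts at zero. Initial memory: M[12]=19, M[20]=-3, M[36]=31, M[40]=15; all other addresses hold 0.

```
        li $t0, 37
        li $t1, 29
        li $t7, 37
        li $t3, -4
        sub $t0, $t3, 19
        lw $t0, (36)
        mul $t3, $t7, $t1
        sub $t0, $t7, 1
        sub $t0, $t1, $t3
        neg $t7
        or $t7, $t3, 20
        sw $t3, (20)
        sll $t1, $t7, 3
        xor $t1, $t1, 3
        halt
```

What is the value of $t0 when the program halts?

$t0=37
$t1=29
$t7=37
$t3=-4
$t0=(-4)-19=-23
$t0=M[36]=31
$t3=37*29=1073
$t0=37-1=36
$t0=29-1073=-1044
$t7=-(37)=-37
$t7=1073|20=1077
sw $t3, (20) → M[20]=1073
$t1=1077<<3=8616
$t1=8616^3=8619
halt.

-1044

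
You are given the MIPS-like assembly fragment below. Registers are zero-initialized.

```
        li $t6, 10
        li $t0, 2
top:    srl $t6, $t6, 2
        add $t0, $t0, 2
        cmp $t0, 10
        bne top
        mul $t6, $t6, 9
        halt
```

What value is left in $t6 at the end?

after li $t6, 10: $t6=10
after li $t0, 2: $t0=2
after srl $t6, $t6, 2: $t6=10>>2=2
after add $t0, $t0, 2: $t0=2+2=4
cmp $t0, 10  (cmp 4,10)
bne top: taken
after srl $t6, $t6, 2: $t6=2>>2=0
after add $t0, $t0, 2: $t0=4+2=6
cmp $t0, 10  (cmp 6,10)
bne top: taken
after srl $t6, $t6, 2: $t6=0>>2=0
after add $t0, $t0, 2: $t0=6+2=8
cmp $t0, 10  (cmp 8,10)
bne top: taken
after srl $t6, $t6, 2: $t6=0>>2=0
after add $t0, $t0, 2: $t0=8+2=10
cmp $t0, 10  (cmp 10,10)
bne top: not taken
after mul $t6, $t6, 9: $t6=0*9=0
halt.

0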